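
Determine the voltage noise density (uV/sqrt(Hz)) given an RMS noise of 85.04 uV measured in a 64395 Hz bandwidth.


Noise spectral density = Vrms / sqrt(BW).
NSD = 85.04 / sqrt(64395)
NSD = 85.04 / 253.7617
NSD = 0.3351 uV/sqrt(Hz)

0.3351 uV/sqrt(Hz)


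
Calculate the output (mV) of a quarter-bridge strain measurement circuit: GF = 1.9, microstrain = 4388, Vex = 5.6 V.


Quarter bridge output: Vout = (GF * epsilon * Vex) / 4.
Vout = (1.9 * 4388e-6 * 5.6) / 4
Vout = 0.04668832 / 4 V
Vout = 0.01167208 V = 11.6721 mV

11.6721 mV


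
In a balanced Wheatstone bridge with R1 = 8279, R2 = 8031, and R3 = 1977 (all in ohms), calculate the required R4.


At balance: R1*R4 = R2*R3, so R4 = R2*R3/R1.
R4 = 8031 * 1977 / 8279
R4 = 15877287 / 8279
R4 = 1917.78 ohm

1917.78 ohm


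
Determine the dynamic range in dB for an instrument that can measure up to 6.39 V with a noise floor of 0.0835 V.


Dynamic range = 20 * log10(Vmax / Vnoise).
DR = 20 * log10(6.39 / 0.0835)
DR = 20 * log10(76.53)
DR = 37.68 dB

37.68 dB


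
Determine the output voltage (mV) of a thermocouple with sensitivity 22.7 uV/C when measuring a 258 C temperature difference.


The thermocouple output V = sensitivity * dT.
V = 22.7 uV/C * 258 C
V = 5856.6 uV
V = 5.857 mV

5.857 mV


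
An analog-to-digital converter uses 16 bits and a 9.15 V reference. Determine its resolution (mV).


The resolution (LSB) of an ADC is Vref / 2^n.
LSB = 9.15 / 2^16
LSB = 9.15 / 65536
LSB = 0.00013962 V = 0.13961792 mV

0.13961792 mV


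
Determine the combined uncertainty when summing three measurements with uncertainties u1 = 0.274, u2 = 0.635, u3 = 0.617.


For a sum of independent quantities, uc = sqrt(u1^2 + u2^2 + u3^2).
uc = sqrt(0.274^2 + 0.635^2 + 0.617^2)
uc = sqrt(0.075076 + 0.403225 + 0.380689)
uc = 0.9268

0.9268


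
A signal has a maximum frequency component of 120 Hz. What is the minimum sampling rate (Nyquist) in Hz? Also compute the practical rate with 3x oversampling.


By Nyquist theorem, fs_min = 2 * fmax.
fs_min = 2 * 120 = 240 Hz
Practical rate = 3 * fs_min = 3 * 240 = 720 Hz

fs_min = 240 Hz, fs_practical = 720 Hz


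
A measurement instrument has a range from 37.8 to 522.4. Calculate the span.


Span = upper range - lower range.
Span = 522.4 - (37.8)
Span = 484.6

484.6


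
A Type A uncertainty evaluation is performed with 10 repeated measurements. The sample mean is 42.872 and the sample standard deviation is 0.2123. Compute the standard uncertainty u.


The standard uncertainty for Type A evaluation is u = s / sqrt(n).
u = 0.2123 / sqrt(10)
u = 0.2123 / 3.1623
u = 0.0671

0.0671


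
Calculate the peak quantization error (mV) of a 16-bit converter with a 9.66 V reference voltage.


The maximum quantization error is +/- LSB/2.
LSB = Vref / 2^n = 9.66 / 65536 = 0.0001474 V
Max error = LSB / 2 = 0.0001474 / 2 = 7.37e-05 V
Max error = 0.0737 mV

0.0737 mV


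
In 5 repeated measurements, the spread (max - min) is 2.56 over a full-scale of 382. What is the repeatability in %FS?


Repeatability = (spread / full scale) * 100%.
R = (2.56 / 382) * 100
R = 0.67 %FS

0.67 %FS


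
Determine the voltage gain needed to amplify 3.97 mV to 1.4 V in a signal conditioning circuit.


Gain = Vout / Vin (converting to same units).
G = 1.4 V / 3.97 mV
G = 1400.0 mV / 3.97 mV
G = 352.64

352.64


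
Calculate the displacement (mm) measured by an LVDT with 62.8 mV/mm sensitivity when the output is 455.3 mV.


Displacement = Vout / sensitivity.
d = 455.3 / 62.8
d = 7.25 mm

7.25 mm


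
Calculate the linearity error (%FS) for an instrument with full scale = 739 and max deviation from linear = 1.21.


Linearity error = (max deviation / full scale) * 100%.
Linearity = (1.21 / 739) * 100
Linearity = 0.164 %FS

0.164 %FS


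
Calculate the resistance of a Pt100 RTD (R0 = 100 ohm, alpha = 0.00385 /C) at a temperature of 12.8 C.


The RTD equation: Rt = R0 * (1 + alpha * T).
Rt = 100 * (1 + 0.00385 * 12.8)
Rt = 100 * (1 + 0.04928)
Rt = 100 * 1.04928
Rt = 104.928 ohm

104.928 ohm


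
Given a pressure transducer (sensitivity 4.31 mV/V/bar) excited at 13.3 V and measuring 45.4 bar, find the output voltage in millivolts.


Output = sensitivity * Vex * P.
Vout = 4.31 * 13.3 * 45.4
Vout = 57.323 * 45.4
Vout = 2602.46 mV

2602.46 mV


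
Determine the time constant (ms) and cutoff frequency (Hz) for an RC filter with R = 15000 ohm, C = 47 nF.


Time constant: tau = R * C.
tau = 15000 * 4.70e-08 = 0.000705 s
tau = 0.705 ms
Cutoff frequency: fc = 1 / (2*pi*R*C).
fc = 1 / (2*pi*0.000705) = 225.75 Hz

tau = 0.705 ms, fc = 225.75 Hz


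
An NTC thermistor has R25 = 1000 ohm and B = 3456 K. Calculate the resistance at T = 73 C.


NTC thermistor equation: Rt = R25 * exp(B * (1/T - 1/T25)).
T in Kelvin: 346.15 K, T25 = 298.15 K
1/T - 1/T25 = 1/346.15 - 1/298.15 = -0.0004651
B * (1/T - 1/T25) = 3456 * -0.0004651 = -1.6074
Rt = 1000 * exp(-1.6074) = 200.4 ohm

200.4 ohm


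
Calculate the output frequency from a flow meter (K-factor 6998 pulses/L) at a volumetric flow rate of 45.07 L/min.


Frequency = K * Q / 60 (converting L/min to L/s).
f = 6998 * 45.07 / 60
f = 315399.86 / 60
f = 5256.66 Hz

5256.66 Hz


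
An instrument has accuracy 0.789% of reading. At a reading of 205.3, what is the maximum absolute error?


Absolute error = (accuracy% / 100) * reading.
Error = (0.789 / 100) * 205.3
Error = 0.00789 * 205.3
Error = 1.6198

1.6198


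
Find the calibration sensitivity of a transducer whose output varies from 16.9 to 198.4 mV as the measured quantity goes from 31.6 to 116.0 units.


Sensitivity = (y2 - y1) / (x2 - x1).
S = (198.4 - 16.9) / (116.0 - 31.6)
S = 181.5 / 84.4
S = 2.1505 mV/unit

2.1505 mV/unit


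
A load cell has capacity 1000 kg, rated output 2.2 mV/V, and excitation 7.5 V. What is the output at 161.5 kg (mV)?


Vout = rated_output * Vex * (load / capacity).
Vout = 2.2 * 7.5 * (161.5 / 1000)
Vout = 2.2 * 7.5 * 0.1615
Vout = 2.665 mV

2.665 mV


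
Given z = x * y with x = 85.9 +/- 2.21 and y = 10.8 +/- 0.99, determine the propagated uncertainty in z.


For a product z = x*y, the relative uncertainty is:
uz/z = sqrt((ux/x)^2 + (uy/y)^2)
Relative uncertainties: ux/x = 2.21/85.9 = 0.025728
uy/y = 0.99/10.8 = 0.091667
z = 85.9 * 10.8 = 927.7
uz = 927.7 * sqrt(0.025728^2 + 0.091667^2) = 88.327

88.327


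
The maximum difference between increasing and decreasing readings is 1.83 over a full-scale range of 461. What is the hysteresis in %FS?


Hysteresis = (max difference / full scale) * 100%.
H = (1.83 / 461) * 100
H = 0.397 %FS

0.397 %FS


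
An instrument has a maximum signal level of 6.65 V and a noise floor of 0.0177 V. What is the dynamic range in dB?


Dynamic range = 20 * log10(Vmax / Vnoise).
DR = 20 * log10(6.65 / 0.0177)
DR = 20 * log10(375.71)
DR = 51.5 dB

51.5 dB


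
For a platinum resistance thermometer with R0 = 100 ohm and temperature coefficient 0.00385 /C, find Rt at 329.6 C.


The RTD equation: Rt = R0 * (1 + alpha * T).
Rt = 100 * (1 + 0.00385 * 329.6)
Rt = 100 * (1 + 1.26896)
Rt = 100 * 2.26896
Rt = 226.896 ohm

226.896 ohm


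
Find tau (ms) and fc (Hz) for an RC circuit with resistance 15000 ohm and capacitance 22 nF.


Time constant: tau = R * C.
tau = 15000 * 2.20e-08 = 0.00033 s
tau = 0.33 ms
Cutoff frequency: fc = 1 / (2*pi*R*C).
fc = 1 / (2*pi*0.00033) = 482.29 Hz

tau = 0.33 ms, fc = 482.29 Hz


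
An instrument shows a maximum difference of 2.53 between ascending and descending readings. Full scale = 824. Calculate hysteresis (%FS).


Hysteresis = (max difference / full scale) * 100%.
H = (2.53 / 824) * 100
H = 0.307 %FS

0.307 %FS


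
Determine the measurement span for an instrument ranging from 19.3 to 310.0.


Span = upper range - lower range.
Span = 310.0 - (19.3)
Span = 290.7

290.7


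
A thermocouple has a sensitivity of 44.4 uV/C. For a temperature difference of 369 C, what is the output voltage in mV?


The thermocouple output V = sensitivity * dT.
V = 44.4 uV/C * 369 C
V = 16383.6 uV
V = 16.384 mV

16.384 mV


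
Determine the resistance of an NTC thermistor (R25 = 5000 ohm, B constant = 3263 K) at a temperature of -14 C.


NTC thermistor equation: Rt = R25 * exp(B * (1/T - 1/T25)).
T in Kelvin: 259.15 K, T25 = 298.15 K
1/T - 1/T25 = 1/259.15 - 1/298.15 = 0.00050475
B * (1/T - 1/T25) = 3263 * 0.00050475 = 1.647
Rt = 5000 * exp(1.647) = 25957.1 ohm

25957.1 ohm


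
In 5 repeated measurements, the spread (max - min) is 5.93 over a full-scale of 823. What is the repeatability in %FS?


Repeatability = (spread / full scale) * 100%.
R = (5.93 / 823) * 100
R = 0.721 %FS

0.721 %FS


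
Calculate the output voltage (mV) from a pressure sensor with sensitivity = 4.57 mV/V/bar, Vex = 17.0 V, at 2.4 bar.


Output = sensitivity * Vex * P.
Vout = 4.57 * 17.0 * 2.4
Vout = 77.69 * 2.4
Vout = 186.46 mV

186.46 mV


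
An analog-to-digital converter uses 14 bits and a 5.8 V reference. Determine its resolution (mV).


The resolution (LSB) of an ADC is Vref / 2^n.
LSB = 5.8 / 2^14
LSB = 5.8 / 16384
LSB = 0.000354 V = 0.35400391 mV

0.35400391 mV


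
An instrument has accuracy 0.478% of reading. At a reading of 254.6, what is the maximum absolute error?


Absolute error = (accuracy% / 100) * reading.
Error = (0.478 / 100) * 254.6
Error = 0.00478 * 254.6
Error = 1.217

1.217


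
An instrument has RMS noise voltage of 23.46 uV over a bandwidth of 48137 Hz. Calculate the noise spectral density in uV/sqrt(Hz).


Noise spectral density = Vrms / sqrt(BW).
NSD = 23.46 / sqrt(48137)
NSD = 23.46 / 219.4015
NSD = 0.1069 uV/sqrt(Hz)

0.1069 uV/sqrt(Hz)


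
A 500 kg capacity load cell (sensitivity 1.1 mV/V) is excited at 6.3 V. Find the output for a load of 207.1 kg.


Vout = rated_output * Vex * (load / capacity).
Vout = 1.1 * 6.3 * (207.1 / 500)
Vout = 1.1 * 6.3 * 0.4142
Vout = 2.87 mV

2.87 mV


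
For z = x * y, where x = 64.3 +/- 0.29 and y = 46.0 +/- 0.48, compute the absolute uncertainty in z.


For a product z = x*y, the relative uncertainty is:
uz/z = sqrt((ux/x)^2 + (uy/y)^2)
Relative uncertainties: ux/x = 0.29/64.3 = 0.00451
uy/y = 0.48/46.0 = 0.010435
z = 64.3 * 46.0 = 2957.8
uz = 2957.8 * sqrt(0.00451^2 + 0.010435^2) = 33.624

33.624


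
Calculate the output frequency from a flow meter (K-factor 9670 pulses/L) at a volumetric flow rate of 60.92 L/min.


Frequency = K * Q / 60 (converting L/min to L/s).
f = 9670 * 60.92 / 60
f = 589096.4 / 60
f = 9818.27 Hz

9818.27 Hz


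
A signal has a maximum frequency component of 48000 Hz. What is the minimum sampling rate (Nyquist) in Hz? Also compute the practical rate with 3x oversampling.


By Nyquist theorem, fs_min = 2 * fmax.
fs_min = 2 * 48000 = 96000 Hz
Practical rate = 3 * fs_min = 3 * 96000 = 288000 Hz

fs_min = 96000 Hz, fs_practical = 288000 Hz


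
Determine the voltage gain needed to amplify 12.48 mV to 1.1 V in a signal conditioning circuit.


Gain = Vout / Vin (converting to same units).
G = 1.1 V / 12.48 mV
G = 1100.0 mV / 12.48 mV
G = 88.14

88.14


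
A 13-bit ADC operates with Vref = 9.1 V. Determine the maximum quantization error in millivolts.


The maximum quantization error is +/- LSB/2.
LSB = Vref / 2^n = 9.1 / 8192 = 0.00111084 V
Max error = LSB / 2 = 0.00111084 / 2 = 0.00055542 V
Max error = 0.5554 mV

0.5554 mV


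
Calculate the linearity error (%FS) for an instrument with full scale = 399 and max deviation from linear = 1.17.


Linearity error = (max deviation / full scale) * 100%.
Linearity = (1.17 / 399) * 100
Linearity = 0.293 %FS

0.293 %FS


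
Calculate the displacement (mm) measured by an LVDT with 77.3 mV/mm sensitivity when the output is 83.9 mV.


Displacement = Vout / sensitivity.
d = 83.9 / 77.3
d = 1.085 mm

1.085 mm


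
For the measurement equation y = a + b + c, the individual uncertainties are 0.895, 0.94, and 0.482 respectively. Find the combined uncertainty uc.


For a sum of independent quantities, uc = sqrt(u1^2 + u2^2 + u3^2).
uc = sqrt(0.895^2 + 0.94^2 + 0.482^2)
uc = sqrt(0.801025 + 0.8836 + 0.232324)
uc = 1.3845

1.3845


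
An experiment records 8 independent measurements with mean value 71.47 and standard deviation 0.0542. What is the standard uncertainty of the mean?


The standard uncertainty for Type A evaluation is u = s / sqrt(n).
u = 0.0542 / sqrt(8)
u = 0.0542 / 2.8284
u = 0.0192

0.0192


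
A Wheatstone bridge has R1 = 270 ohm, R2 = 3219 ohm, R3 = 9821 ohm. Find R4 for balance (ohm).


At balance: R1*R4 = R2*R3, so R4 = R2*R3/R1.
R4 = 3219 * 9821 / 270
R4 = 31613799 / 270
R4 = 117088.14 ohm

117088.14 ohm


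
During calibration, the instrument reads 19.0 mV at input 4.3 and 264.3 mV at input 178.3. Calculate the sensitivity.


Sensitivity = (y2 - y1) / (x2 - x1).
S = (264.3 - 19.0) / (178.3 - 4.3)
S = 245.3 / 174.0
S = 1.4098 mV/unit

1.4098 mV/unit


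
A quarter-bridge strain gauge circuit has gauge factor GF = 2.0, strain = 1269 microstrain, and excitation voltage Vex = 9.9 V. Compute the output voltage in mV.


Quarter bridge output: Vout = (GF * epsilon * Vex) / 4.
Vout = (2.0 * 1269e-6 * 9.9) / 4
Vout = 0.0251262 / 4 V
Vout = 0.00628155 V = 6.2816 mV

6.2816 mV


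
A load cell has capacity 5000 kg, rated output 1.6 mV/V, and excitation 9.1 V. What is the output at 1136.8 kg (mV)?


Vout = rated_output * Vex * (load / capacity).
Vout = 1.6 * 9.1 * (1136.8 / 5000)
Vout = 1.6 * 9.1 * 0.22736
Vout = 3.31 mV

3.31 mV


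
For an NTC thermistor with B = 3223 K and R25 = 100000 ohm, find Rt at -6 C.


NTC thermistor equation: Rt = R25 * exp(B * (1/T - 1/T25)).
T in Kelvin: 267.15 K, T25 = 298.15 K
1/T - 1/T25 = 1/267.15 - 1/298.15 = 0.0003892
B * (1/T - 1/T25) = 3223 * 0.0003892 = 1.2544
Rt = 100000 * exp(1.2544) = 350569.3 ohm

350569.3 ohm


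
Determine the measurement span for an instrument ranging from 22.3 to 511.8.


Span = upper range - lower range.
Span = 511.8 - (22.3)
Span = 489.5

489.5


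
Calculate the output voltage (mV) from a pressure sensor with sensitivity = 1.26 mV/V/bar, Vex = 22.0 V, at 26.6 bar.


Output = sensitivity * Vex * P.
Vout = 1.26 * 22.0 * 26.6
Vout = 27.72 * 26.6
Vout = 737.35 mV

737.35 mV


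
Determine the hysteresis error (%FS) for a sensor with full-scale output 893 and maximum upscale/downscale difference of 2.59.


Hysteresis = (max difference / full scale) * 100%.
H = (2.59 / 893) * 100
H = 0.29 %FS

0.29 %FS


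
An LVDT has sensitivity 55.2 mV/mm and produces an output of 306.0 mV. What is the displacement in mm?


Displacement = Vout / sensitivity.
d = 306.0 / 55.2
d = 5.543 mm

5.543 mm


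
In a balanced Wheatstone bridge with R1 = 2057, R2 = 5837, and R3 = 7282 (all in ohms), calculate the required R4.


At balance: R1*R4 = R2*R3, so R4 = R2*R3/R1.
R4 = 5837 * 7282 / 2057
R4 = 42505034 / 2057
R4 = 20663.6 ohm

20663.6 ohm


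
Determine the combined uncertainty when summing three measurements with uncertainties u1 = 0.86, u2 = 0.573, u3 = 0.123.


For a sum of independent quantities, uc = sqrt(u1^2 + u2^2 + u3^2).
uc = sqrt(0.86^2 + 0.573^2 + 0.123^2)
uc = sqrt(0.7396 + 0.328329 + 0.015129)
uc = 1.0407

1.0407


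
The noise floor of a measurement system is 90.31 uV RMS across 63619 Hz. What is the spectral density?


Noise spectral density = Vrms / sqrt(BW).
NSD = 90.31 / sqrt(63619)
NSD = 90.31 / 252.2281
NSD = 0.358 uV/sqrt(Hz)

0.358 uV/sqrt(Hz)


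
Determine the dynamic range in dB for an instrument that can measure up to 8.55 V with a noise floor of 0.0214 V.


Dynamic range = 20 * log10(Vmax / Vnoise).
DR = 20 * log10(8.55 / 0.0214)
DR = 20 * log10(399.53)
DR = 52.03 dB

52.03 dB


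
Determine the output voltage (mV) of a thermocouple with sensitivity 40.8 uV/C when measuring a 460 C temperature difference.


The thermocouple output V = sensitivity * dT.
V = 40.8 uV/C * 460 C
V = 18768.0 uV
V = 18.768 mV

18.768 mV


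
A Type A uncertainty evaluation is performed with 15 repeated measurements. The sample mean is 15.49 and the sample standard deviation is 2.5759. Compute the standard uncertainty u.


The standard uncertainty for Type A evaluation is u = s / sqrt(n).
u = 2.5759 / sqrt(15)
u = 2.5759 / 3.873
u = 0.6651

0.6651


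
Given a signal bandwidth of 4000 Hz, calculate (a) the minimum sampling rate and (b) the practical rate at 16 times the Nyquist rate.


By Nyquist theorem, fs_min = 2 * fmax.
fs_min = 2 * 4000 = 8000 Hz
Practical rate = 16 * fs_min = 16 * 8000 = 128000 Hz

fs_min = 8000 Hz, fs_practical = 128000 Hz


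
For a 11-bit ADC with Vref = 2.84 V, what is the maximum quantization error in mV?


The maximum quantization error is +/- LSB/2.
LSB = Vref / 2^n = 2.84 / 2048 = 0.00138672 V
Max error = LSB / 2 = 0.00138672 / 2 = 0.00069336 V
Max error = 0.6934 mV

0.6934 mV


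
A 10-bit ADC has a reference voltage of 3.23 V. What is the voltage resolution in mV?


The resolution (LSB) of an ADC is Vref / 2^n.
LSB = 3.23 / 2^10
LSB = 3.23 / 1024
LSB = 0.0031543 V = 3.15429688 mV

3.15429688 mV


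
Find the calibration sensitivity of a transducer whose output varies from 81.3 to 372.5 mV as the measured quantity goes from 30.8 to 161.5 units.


Sensitivity = (y2 - y1) / (x2 - x1).
S = (372.5 - 81.3) / (161.5 - 30.8)
S = 291.2 / 130.7
S = 2.228 mV/unit

2.228 mV/unit


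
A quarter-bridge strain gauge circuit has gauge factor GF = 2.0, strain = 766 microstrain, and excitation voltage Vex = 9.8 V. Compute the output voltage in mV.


Quarter bridge output: Vout = (GF * epsilon * Vex) / 4.
Vout = (2.0 * 766e-6 * 9.8) / 4
Vout = 0.0150136 / 4 V
Vout = 0.0037534 V = 3.7534 mV

3.7534 mV


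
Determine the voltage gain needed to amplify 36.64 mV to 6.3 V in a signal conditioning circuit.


Gain = Vout / Vin (converting to same units).
G = 6.3 V / 36.64 mV
G = 6300.0 mV / 36.64 mV
G = 171.94

171.94


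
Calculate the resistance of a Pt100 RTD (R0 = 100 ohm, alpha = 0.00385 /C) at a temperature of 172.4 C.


The RTD equation: Rt = R0 * (1 + alpha * T).
Rt = 100 * (1 + 0.00385 * 172.4)
Rt = 100 * (1 + 0.66374)
Rt = 100 * 1.66374
Rt = 166.374 ohm

166.374 ohm


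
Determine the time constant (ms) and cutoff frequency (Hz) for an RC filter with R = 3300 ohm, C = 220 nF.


Time constant: tau = R * C.
tau = 3300 * 2.20e-07 = 0.000726 s
tau = 0.726 ms
Cutoff frequency: fc = 1 / (2*pi*R*C).
fc = 1 / (2*pi*0.000726) = 219.22 Hz

tau = 0.726 ms, fc = 219.22 Hz


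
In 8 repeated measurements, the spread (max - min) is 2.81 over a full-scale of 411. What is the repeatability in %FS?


Repeatability = (spread / full scale) * 100%.
R = (2.81 / 411) * 100
R = 0.684 %FS

0.684 %FS


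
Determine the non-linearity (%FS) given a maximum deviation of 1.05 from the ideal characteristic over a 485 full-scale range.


Linearity error = (max deviation / full scale) * 100%.
Linearity = (1.05 / 485) * 100
Linearity = 0.216 %FS

0.216 %FS


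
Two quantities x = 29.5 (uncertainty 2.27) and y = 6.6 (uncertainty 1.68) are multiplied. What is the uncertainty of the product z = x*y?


For a product z = x*y, the relative uncertainty is:
uz/z = sqrt((ux/x)^2 + (uy/y)^2)
Relative uncertainties: ux/x = 2.27/29.5 = 0.076949
uy/y = 1.68/6.6 = 0.254545
z = 29.5 * 6.6 = 194.7
uz = 194.7 * sqrt(0.076949^2 + 0.254545^2) = 51.775

51.775


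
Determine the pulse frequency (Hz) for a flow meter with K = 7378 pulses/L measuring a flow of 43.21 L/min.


Frequency = K * Q / 60 (converting L/min to L/s).
f = 7378 * 43.21 / 60
f = 318803.38 / 60
f = 5313.39 Hz

5313.39 Hz


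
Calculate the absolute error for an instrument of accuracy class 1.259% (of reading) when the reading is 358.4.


Absolute error = (accuracy% / 100) * reading.
Error = (1.259 / 100) * 358.4
Error = 0.01259 * 358.4
Error = 4.5123

4.5123


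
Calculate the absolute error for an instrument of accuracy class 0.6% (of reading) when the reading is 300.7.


Absolute error = (accuracy% / 100) * reading.
Error = (0.6 / 100) * 300.7
Error = 0.006 * 300.7
Error = 1.8042

1.8042


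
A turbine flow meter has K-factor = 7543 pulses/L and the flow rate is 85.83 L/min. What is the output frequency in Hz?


Frequency = K * Q / 60 (converting L/min to L/s).
f = 7543 * 85.83 / 60
f = 647415.69 / 60
f = 10790.26 Hz

10790.26 Hz


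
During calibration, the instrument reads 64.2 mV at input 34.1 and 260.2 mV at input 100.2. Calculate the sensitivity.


Sensitivity = (y2 - y1) / (x2 - x1).
S = (260.2 - 64.2) / (100.2 - 34.1)
S = 196.0 / 66.1
S = 2.9652 mV/unit

2.9652 mV/unit


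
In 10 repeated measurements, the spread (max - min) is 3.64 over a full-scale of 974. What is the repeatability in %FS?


Repeatability = (spread / full scale) * 100%.
R = (3.64 / 974) * 100
R = 0.374 %FS

0.374 %FS


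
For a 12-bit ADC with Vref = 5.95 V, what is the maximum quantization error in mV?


The maximum quantization error is +/- LSB/2.
LSB = Vref / 2^n = 5.95 / 4096 = 0.00145264 V
Max error = LSB / 2 = 0.00145264 / 2 = 0.00072632 V
Max error = 0.7263 mV

0.7263 mV


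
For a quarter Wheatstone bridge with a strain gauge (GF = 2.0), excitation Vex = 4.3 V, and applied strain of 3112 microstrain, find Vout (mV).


Quarter bridge output: Vout = (GF * epsilon * Vex) / 4.
Vout = (2.0 * 3112e-6 * 4.3) / 4
Vout = 0.0267632 / 4 V
Vout = 0.0066908 V = 6.6908 mV

6.6908 mV


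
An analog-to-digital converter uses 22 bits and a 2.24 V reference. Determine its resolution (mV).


The resolution (LSB) of an ADC is Vref / 2^n.
LSB = 2.24 / 2^22
LSB = 2.24 / 4194304
LSB = 5.3e-07 V = 0.00053406 mV

0.00053406 mV


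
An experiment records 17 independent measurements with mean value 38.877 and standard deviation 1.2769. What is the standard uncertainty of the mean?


The standard uncertainty for Type A evaluation is u = s / sqrt(n).
u = 1.2769 / sqrt(17)
u = 1.2769 / 4.1231
u = 0.3097

0.3097


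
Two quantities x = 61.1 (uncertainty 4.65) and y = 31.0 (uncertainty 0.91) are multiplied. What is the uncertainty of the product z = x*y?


For a product z = x*y, the relative uncertainty is:
uz/z = sqrt((ux/x)^2 + (uy/y)^2)
Relative uncertainties: ux/x = 4.65/61.1 = 0.076105
uy/y = 0.91/31.0 = 0.029355
z = 61.1 * 31.0 = 1894.1
uz = 1894.1 * sqrt(0.076105^2 + 0.029355^2) = 154.501

154.501


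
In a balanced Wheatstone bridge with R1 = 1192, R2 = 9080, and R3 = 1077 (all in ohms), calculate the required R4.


At balance: R1*R4 = R2*R3, so R4 = R2*R3/R1.
R4 = 9080 * 1077 / 1192
R4 = 9779160 / 1192
R4 = 8203.99 ohm

8203.99 ohm


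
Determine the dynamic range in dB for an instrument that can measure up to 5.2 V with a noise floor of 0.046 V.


Dynamic range = 20 * log10(Vmax / Vnoise).
DR = 20 * log10(5.2 / 0.046)
DR = 20 * log10(113.04)
DR = 41.06 dB

41.06 dB


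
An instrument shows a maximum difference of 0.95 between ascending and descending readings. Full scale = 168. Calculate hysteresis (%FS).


Hysteresis = (max difference / full scale) * 100%.
H = (0.95 / 168) * 100
H = 0.565 %FS

0.565 %FS


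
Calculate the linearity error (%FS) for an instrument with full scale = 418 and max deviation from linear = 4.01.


Linearity error = (max deviation / full scale) * 100%.
Linearity = (4.01 / 418) * 100
Linearity = 0.959 %FS

0.959 %FS


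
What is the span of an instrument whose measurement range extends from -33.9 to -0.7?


Span = upper range - lower range.
Span = -0.7 - (-33.9)
Span = 33.2

33.2


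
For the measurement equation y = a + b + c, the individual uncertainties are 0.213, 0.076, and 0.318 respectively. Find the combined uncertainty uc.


For a sum of independent quantities, uc = sqrt(u1^2 + u2^2 + u3^2).
uc = sqrt(0.213^2 + 0.076^2 + 0.318^2)
uc = sqrt(0.045369 + 0.005776 + 0.101124)
uc = 0.3902

0.3902


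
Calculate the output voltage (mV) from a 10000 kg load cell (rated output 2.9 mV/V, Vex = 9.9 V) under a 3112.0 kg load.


Vout = rated_output * Vex * (load / capacity).
Vout = 2.9 * 9.9 * (3112.0 / 10000)
Vout = 2.9 * 9.9 * 0.3112
Vout = 8.935 mV

8.935 mV


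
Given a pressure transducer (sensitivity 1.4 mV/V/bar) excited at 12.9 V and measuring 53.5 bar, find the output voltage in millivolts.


Output = sensitivity * Vex * P.
Vout = 1.4 * 12.9 * 53.5
Vout = 18.06 * 53.5
Vout = 966.21 mV

966.21 mV


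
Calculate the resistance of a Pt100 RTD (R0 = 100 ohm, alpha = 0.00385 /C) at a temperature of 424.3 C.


The RTD equation: Rt = R0 * (1 + alpha * T).
Rt = 100 * (1 + 0.00385 * 424.3)
Rt = 100 * (1 + 1.633555)
Rt = 100 * 2.633555
Rt = 263.356 ohm

263.356 ohm


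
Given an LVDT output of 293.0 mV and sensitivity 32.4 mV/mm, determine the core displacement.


Displacement = Vout / sensitivity.
d = 293.0 / 32.4
d = 9.043 mm

9.043 mm


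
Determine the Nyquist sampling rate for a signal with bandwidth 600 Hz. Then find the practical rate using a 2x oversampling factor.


By Nyquist theorem, fs_min = 2 * fmax.
fs_min = 2 * 600 = 1200 Hz
Practical rate = 2 * fs_min = 2 * 1200 = 2400 Hz

fs_min = 1200 Hz, fs_practical = 2400 Hz


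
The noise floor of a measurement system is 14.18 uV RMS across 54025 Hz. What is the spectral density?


Noise spectral density = Vrms / sqrt(BW).
NSD = 14.18 / sqrt(54025)
NSD = 14.18 / 232.4328
NSD = 0.061 uV/sqrt(Hz)

0.061 uV/sqrt(Hz)


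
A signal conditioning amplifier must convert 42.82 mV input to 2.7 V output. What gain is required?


Gain = Vout / Vin (converting to same units).
G = 2.7 V / 42.82 mV
G = 2700.0 mV / 42.82 mV
G = 63.05

63.05


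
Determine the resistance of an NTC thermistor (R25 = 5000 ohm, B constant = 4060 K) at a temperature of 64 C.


NTC thermistor equation: Rt = R25 * exp(B * (1/T - 1/T25)).
T in Kelvin: 337.15 K, T25 = 298.15 K
1/T - 1/T25 = 1/337.15 - 1/298.15 = -0.00038798
B * (1/T - 1/T25) = 4060 * -0.00038798 = -1.5752
Rt = 5000 * exp(-1.5752) = 1034.8 ohm

1034.8 ohm


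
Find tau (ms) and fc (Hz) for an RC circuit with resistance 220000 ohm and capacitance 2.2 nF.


Time constant: tau = R * C.
tau = 220000 * 2.20e-09 = 0.000484 s
tau = 0.484 ms
Cutoff frequency: fc = 1 / (2*pi*R*C).
fc = 1 / (2*pi*0.000484) = 328.83 Hz

tau = 0.484 ms, fc = 328.83 Hz


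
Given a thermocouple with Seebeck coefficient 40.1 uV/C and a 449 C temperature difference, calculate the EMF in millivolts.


The thermocouple output V = sensitivity * dT.
V = 40.1 uV/C * 449 C
V = 18004.9 uV
V = 18.005 mV

18.005 mV


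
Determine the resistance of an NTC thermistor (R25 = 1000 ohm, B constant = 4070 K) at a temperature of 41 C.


NTC thermistor equation: Rt = R25 * exp(B * (1/T - 1/T25)).
T in Kelvin: 314.15 K, T25 = 298.15 K
1/T - 1/T25 = 1/314.15 - 1/298.15 = -0.00017082
B * (1/T - 1/T25) = 4070 * -0.00017082 = -0.6953
Rt = 1000 * exp(-0.6953) = 498.9 ohm

498.9 ohm


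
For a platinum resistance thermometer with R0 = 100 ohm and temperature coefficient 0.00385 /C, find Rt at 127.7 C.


The RTD equation: Rt = R0 * (1 + alpha * T).
Rt = 100 * (1 + 0.00385 * 127.7)
Rt = 100 * (1 + 0.491645)
Rt = 100 * 1.491645
Rt = 149.165 ohm

149.165 ohm


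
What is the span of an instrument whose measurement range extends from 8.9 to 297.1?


Span = upper range - lower range.
Span = 297.1 - (8.9)
Span = 288.2

288.2


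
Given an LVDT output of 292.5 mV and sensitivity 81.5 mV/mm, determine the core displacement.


Displacement = Vout / sensitivity.
d = 292.5 / 81.5
d = 3.589 mm

3.589 mm


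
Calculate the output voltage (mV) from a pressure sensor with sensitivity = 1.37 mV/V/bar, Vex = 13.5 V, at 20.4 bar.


Output = sensitivity * Vex * P.
Vout = 1.37 * 13.5 * 20.4
Vout = 18.495 * 20.4
Vout = 377.3 mV

377.3 mV


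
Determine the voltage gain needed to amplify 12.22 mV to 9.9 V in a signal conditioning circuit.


Gain = Vout / Vin (converting to same units).
G = 9.9 V / 12.22 mV
G = 9900.0 mV / 12.22 mV
G = 810.15

810.15


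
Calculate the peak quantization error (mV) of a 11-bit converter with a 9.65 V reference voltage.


The maximum quantization error is +/- LSB/2.
LSB = Vref / 2^n = 9.65 / 2048 = 0.00471191 V
Max error = LSB / 2 = 0.00471191 / 2 = 0.00235596 V
Max error = 2.356 mV

2.356 mV


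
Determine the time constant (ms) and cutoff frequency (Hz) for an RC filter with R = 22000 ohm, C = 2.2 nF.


Time constant: tau = R * C.
tau = 22000 * 2.20e-09 = 4.84e-05 s
tau = 0.0484 ms
Cutoff frequency: fc = 1 / (2*pi*R*C).
fc = 1 / (2*pi*4.84e-05) = 3288.33 Hz

tau = 0.0484 ms, fc = 3288.33 Hz


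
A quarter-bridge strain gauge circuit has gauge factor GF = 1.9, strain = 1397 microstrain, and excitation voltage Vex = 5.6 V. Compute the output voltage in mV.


Quarter bridge output: Vout = (GF * epsilon * Vex) / 4.
Vout = (1.9 * 1397e-6 * 5.6) / 4
Vout = 0.01486408 / 4 V
Vout = 0.00371602 V = 3.716 mV

3.716 mV


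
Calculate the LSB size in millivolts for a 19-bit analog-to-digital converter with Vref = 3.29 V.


The resolution (LSB) of an ADC is Vref / 2^n.
LSB = 3.29 / 2^19
LSB = 3.29 / 524288
LSB = 6.28e-06 V = 0.00627518 mV

0.00627518 mV


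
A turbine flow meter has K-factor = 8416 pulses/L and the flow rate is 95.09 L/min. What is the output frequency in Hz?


Frequency = K * Q / 60 (converting L/min to L/s).
f = 8416 * 95.09 / 60
f = 800277.44 / 60
f = 13337.96 Hz

13337.96 Hz


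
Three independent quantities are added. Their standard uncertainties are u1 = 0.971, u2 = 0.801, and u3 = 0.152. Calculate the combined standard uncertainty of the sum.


For a sum of independent quantities, uc = sqrt(u1^2 + u2^2 + u3^2).
uc = sqrt(0.971^2 + 0.801^2 + 0.152^2)
uc = sqrt(0.942841 + 0.641601 + 0.023104)
uc = 1.2679

1.2679


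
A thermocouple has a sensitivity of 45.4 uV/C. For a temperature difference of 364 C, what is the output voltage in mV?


The thermocouple output V = sensitivity * dT.
V = 45.4 uV/C * 364 C
V = 16525.6 uV
V = 16.526 mV

16.526 mV


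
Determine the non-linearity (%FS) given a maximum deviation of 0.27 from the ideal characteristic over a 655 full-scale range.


Linearity error = (max deviation / full scale) * 100%.
Linearity = (0.27 / 655) * 100
Linearity = 0.041 %FS

0.041 %FS


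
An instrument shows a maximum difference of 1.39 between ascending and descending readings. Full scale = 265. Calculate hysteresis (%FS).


Hysteresis = (max difference / full scale) * 100%.
H = (1.39 / 265) * 100
H = 0.525 %FS

0.525 %FS


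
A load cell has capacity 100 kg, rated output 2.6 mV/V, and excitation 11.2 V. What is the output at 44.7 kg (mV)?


Vout = rated_output * Vex * (load / capacity).
Vout = 2.6 * 11.2 * (44.7 / 100)
Vout = 2.6 * 11.2 * 0.447
Vout = 13.017 mV

13.017 mV


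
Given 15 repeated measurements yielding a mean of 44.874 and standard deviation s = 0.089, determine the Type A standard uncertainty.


The standard uncertainty for Type A evaluation is u = s / sqrt(n).
u = 0.089 / sqrt(15)
u = 0.089 / 3.873
u = 0.023

0.023


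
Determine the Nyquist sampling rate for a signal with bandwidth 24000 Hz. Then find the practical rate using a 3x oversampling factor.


By Nyquist theorem, fs_min = 2 * fmax.
fs_min = 2 * 24000 = 48000 Hz
Practical rate = 3 * fs_min = 3 * 48000 = 144000 Hz

fs_min = 48000 Hz, fs_practical = 144000 Hz


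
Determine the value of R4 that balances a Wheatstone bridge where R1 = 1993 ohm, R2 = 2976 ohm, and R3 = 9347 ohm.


At balance: R1*R4 = R2*R3, so R4 = R2*R3/R1.
R4 = 2976 * 9347 / 1993
R4 = 27816672 / 1993
R4 = 13957.19 ohm

13957.19 ohm


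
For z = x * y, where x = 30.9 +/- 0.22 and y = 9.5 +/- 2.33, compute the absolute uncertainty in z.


For a product z = x*y, the relative uncertainty is:
uz/z = sqrt((ux/x)^2 + (uy/y)^2)
Relative uncertainties: ux/x = 0.22/30.9 = 0.00712
uy/y = 2.33/9.5 = 0.245263
z = 30.9 * 9.5 = 293.6
uz = 293.6 * sqrt(0.00712^2 + 0.245263^2) = 72.027

72.027


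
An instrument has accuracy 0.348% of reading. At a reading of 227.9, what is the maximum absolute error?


Absolute error = (accuracy% / 100) * reading.
Error = (0.348 / 100) * 227.9
Error = 0.00348 * 227.9
Error = 0.7931

0.7931


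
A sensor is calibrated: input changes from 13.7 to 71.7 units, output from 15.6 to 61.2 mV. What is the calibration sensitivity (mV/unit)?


Sensitivity = (y2 - y1) / (x2 - x1).
S = (61.2 - 15.6) / (71.7 - 13.7)
S = 45.6 / 58.0
S = 0.7862 mV/unit

0.7862 mV/unit


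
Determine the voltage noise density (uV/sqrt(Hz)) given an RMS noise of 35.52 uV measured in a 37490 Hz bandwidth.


Noise spectral density = Vrms / sqrt(BW).
NSD = 35.52 / sqrt(37490)
NSD = 35.52 / 193.6233
NSD = 0.1834 uV/sqrt(Hz)

0.1834 uV/sqrt(Hz)


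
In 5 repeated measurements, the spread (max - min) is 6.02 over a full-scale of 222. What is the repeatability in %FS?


Repeatability = (spread / full scale) * 100%.
R = (6.02 / 222) * 100
R = 2.712 %FS

2.712 %FS


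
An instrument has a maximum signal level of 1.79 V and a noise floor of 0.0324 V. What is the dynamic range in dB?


Dynamic range = 20 * log10(Vmax / Vnoise).
DR = 20 * log10(1.79 / 0.0324)
DR = 20 * log10(55.25)
DR = 34.85 dB

34.85 dB


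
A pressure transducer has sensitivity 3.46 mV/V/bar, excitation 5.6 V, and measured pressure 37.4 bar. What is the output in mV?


Output = sensitivity * Vex * P.
Vout = 3.46 * 5.6 * 37.4
Vout = 19.376 * 37.4
Vout = 724.66 mV

724.66 mV


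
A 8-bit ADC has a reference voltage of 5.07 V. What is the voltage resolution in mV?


The resolution (LSB) of an ADC is Vref / 2^n.
LSB = 5.07 / 2^8
LSB = 5.07 / 256
LSB = 0.01980469 V = 19.8046875 mV

19.8046875 mV


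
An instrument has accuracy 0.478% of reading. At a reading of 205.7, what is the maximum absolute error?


Absolute error = (accuracy% / 100) * reading.
Error = (0.478 / 100) * 205.7
Error = 0.00478 * 205.7
Error = 0.9832

0.9832


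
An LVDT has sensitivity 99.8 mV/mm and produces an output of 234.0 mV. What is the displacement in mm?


Displacement = Vout / sensitivity.
d = 234.0 / 99.8
d = 2.345 mm

2.345 mm


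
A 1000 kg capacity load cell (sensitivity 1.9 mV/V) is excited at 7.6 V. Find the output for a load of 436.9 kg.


Vout = rated_output * Vex * (load / capacity).
Vout = 1.9 * 7.6 * (436.9 / 1000)
Vout = 1.9 * 7.6 * 0.4369
Vout = 6.309 mV

6.309 mV


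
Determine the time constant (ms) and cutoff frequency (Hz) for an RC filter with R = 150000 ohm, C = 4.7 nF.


Time constant: tau = R * C.
tau = 150000 * 4.70e-09 = 0.000705 s
tau = 0.705 ms
Cutoff frequency: fc = 1 / (2*pi*R*C).
fc = 1 / (2*pi*0.000705) = 225.75 Hz

tau = 0.705 ms, fc = 225.75 Hz


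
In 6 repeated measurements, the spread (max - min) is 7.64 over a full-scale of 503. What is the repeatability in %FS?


Repeatability = (spread / full scale) * 100%.
R = (7.64 / 503) * 100
R = 1.519 %FS

1.519 %FS


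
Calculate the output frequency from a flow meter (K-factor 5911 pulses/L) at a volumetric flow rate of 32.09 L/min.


Frequency = K * Q / 60 (converting L/min to L/s).
f = 5911 * 32.09 / 60
f = 189683.99 / 60
f = 3161.4 Hz

3161.4 Hz


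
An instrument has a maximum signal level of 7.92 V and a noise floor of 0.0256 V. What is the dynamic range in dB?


Dynamic range = 20 * log10(Vmax / Vnoise).
DR = 20 * log10(7.92 / 0.0256)
DR = 20 * log10(309.38)
DR = 49.81 dB

49.81 dB


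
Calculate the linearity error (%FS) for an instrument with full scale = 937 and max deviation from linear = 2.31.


Linearity error = (max deviation / full scale) * 100%.
Linearity = (2.31 / 937) * 100
Linearity = 0.247 %FS

0.247 %FS


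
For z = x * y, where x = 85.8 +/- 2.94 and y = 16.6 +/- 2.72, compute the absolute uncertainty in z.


For a product z = x*y, the relative uncertainty is:
uz/z = sqrt((ux/x)^2 + (uy/y)^2)
Relative uncertainties: ux/x = 2.94/85.8 = 0.034266
uy/y = 2.72/16.6 = 0.163855
z = 85.8 * 16.6 = 1424.3
uz = 1424.3 * sqrt(0.034266^2 + 0.163855^2) = 238.424

238.424


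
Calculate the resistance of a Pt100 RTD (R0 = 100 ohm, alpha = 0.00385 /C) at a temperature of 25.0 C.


The RTD equation: Rt = R0 * (1 + alpha * T).
Rt = 100 * (1 + 0.00385 * 25.0)
Rt = 100 * (1 + 0.09625)
Rt = 100 * 1.09625
Rt = 109.625 ohm

109.625 ohm


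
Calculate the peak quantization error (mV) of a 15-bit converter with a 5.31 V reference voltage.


The maximum quantization error is +/- LSB/2.
LSB = Vref / 2^n = 5.31 / 32768 = 0.00016205 V
Max error = LSB / 2 = 0.00016205 / 2 = 8.102e-05 V
Max error = 0.081 mV

0.081 mV


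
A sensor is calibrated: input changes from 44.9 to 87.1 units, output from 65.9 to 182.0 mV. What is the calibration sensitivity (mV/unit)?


Sensitivity = (y2 - y1) / (x2 - x1).
S = (182.0 - 65.9) / (87.1 - 44.9)
S = 116.1 / 42.2
S = 2.7512 mV/unit

2.7512 mV/unit


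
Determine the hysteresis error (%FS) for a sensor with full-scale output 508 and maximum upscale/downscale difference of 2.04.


Hysteresis = (max difference / full scale) * 100%.
H = (2.04 / 508) * 100
H = 0.402 %FS

0.402 %FS


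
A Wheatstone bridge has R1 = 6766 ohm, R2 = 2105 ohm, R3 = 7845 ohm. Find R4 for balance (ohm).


At balance: R1*R4 = R2*R3, so R4 = R2*R3/R1.
R4 = 2105 * 7845 / 6766
R4 = 16513725 / 6766
R4 = 2440.69 ohm

2440.69 ohm


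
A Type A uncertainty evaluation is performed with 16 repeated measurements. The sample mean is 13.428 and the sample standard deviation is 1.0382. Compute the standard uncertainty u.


The standard uncertainty for Type A evaluation is u = s / sqrt(n).
u = 1.0382 / sqrt(16)
u = 1.0382 / 4.0
u = 0.2596

0.2596


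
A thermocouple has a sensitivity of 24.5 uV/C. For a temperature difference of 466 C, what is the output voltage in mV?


The thermocouple output V = sensitivity * dT.
V = 24.5 uV/C * 466 C
V = 11417.0 uV
V = 11.417 mV

11.417 mV


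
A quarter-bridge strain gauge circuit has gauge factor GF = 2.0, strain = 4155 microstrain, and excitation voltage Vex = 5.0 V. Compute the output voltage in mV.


Quarter bridge output: Vout = (GF * epsilon * Vex) / 4.
Vout = (2.0 * 4155e-6 * 5.0) / 4
Vout = 0.04155 / 4 V
Vout = 0.0103875 V = 10.3875 mV

10.3875 mV


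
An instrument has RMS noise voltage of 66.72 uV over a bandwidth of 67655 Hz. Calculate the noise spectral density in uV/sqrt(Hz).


Noise spectral density = Vrms / sqrt(BW).
NSD = 66.72 / sqrt(67655)
NSD = 66.72 / 260.1057
NSD = 0.2565 uV/sqrt(Hz)

0.2565 uV/sqrt(Hz)


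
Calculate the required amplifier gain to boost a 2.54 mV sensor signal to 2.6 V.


Gain = Vout / Vin (converting to same units).
G = 2.6 V / 2.54 mV
G = 2600.0 mV / 2.54 mV
G = 1023.62

1023.62


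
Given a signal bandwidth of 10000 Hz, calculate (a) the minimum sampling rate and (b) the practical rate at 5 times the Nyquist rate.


By Nyquist theorem, fs_min = 2 * fmax.
fs_min = 2 * 10000 = 20000 Hz
Practical rate = 5 * fs_min = 5 * 20000 = 100000 Hz

fs_min = 20000 Hz, fs_practical = 100000 Hz


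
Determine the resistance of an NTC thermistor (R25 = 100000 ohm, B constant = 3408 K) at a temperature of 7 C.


NTC thermistor equation: Rt = R25 * exp(B * (1/T - 1/T25)).
T in Kelvin: 280.15 K, T25 = 298.15 K
1/T - 1/T25 = 1/280.15 - 1/298.15 = 0.0002155
B * (1/T - 1/T25) = 3408 * 0.0002155 = 0.7344
Rt = 100000 * exp(0.7344) = 208428.0 ohm

208428.0 ohm


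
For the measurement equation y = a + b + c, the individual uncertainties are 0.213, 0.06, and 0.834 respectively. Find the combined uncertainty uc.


For a sum of independent quantities, uc = sqrt(u1^2 + u2^2 + u3^2).
uc = sqrt(0.213^2 + 0.06^2 + 0.834^2)
uc = sqrt(0.045369 + 0.0036 + 0.695556)
uc = 0.8629

0.8629


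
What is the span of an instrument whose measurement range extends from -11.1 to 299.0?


Span = upper range - lower range.
Span = 299.0 - (-11.1)
Span = 310.1

310.1
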